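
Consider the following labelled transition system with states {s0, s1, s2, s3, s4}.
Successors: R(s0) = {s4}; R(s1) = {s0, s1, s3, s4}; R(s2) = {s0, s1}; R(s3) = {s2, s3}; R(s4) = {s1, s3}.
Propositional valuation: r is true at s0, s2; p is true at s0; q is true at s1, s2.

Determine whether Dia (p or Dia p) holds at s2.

At s2: Dia (p or Dia p) requires p or Dia p at some successor in {s0, s1}.
  p or Dia p holds at s0, so Dia (p or Dia p) is true at s2.
    At s0: p is true, Dia p is false, so p or Dia p is true.
      At s0: Dia p requires p at some successor in {s4}.
        At s4: p is false.
      So Dia p is false at s0.

Yes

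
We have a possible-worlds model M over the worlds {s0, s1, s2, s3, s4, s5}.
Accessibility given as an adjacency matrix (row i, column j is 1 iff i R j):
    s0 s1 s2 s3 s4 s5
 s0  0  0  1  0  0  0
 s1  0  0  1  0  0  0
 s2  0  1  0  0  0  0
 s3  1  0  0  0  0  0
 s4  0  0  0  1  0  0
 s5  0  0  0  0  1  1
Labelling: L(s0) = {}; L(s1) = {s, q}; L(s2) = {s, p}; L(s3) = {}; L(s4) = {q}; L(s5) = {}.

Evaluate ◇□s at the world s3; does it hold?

Yes

Recall that □ψ holds at a world iff ψ holds at every accessible world, and ◇ψ holds iff ψ holds at some accessible world.
At s3: ◇□s requires □s at some successor in {s0}.
  □s holds at s0, so ◇□s is true at s3.
    At s0: □s requires s at every successor {s2}.
      At s2: s is true.
    So □s is true at s0.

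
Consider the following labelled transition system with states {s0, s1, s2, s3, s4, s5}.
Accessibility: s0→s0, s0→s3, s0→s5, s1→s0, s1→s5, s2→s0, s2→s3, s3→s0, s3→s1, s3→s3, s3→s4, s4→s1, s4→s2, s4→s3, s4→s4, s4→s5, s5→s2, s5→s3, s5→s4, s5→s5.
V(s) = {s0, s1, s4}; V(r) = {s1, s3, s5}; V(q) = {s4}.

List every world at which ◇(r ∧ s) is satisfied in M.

Let φ = ◇(r ∧ s). Evaluate φ at each world:
  s0 (successors {s0, s3, s5}): φ is false.
  s1 (successors {s0, s5}): φ is false.
  s2 (successors {s0, s3}): φ is false.
  s3 (successors {s0, s1, s3, s4}): φ is true.
  s4 (successors {s1, s2, s3, s4, s5}): φ is true.
  s5 (successors {s2, s3, s4, s5}): φ is false.
For instance, at s4:
  At s4: ◇(r ∧ s) requires r ∧ s at some successor in {s1, s2, s3, s4, s5}.
    r ∧ s holds at s1, so ◇(r ∧ s) is true at s4.
Satisfying worlds: {s3, s4}

s3, s4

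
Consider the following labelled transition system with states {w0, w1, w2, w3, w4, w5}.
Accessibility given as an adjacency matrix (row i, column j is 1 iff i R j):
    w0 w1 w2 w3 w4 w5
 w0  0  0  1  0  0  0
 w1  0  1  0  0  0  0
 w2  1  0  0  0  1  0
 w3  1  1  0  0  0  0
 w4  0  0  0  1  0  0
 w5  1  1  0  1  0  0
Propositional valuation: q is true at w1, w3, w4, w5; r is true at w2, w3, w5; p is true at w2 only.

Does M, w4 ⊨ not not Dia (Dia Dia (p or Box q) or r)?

At w4: not Dia (Dia Dia (p or Box q) or r) is false, so not not Dia (Dia Dia (p or Box q) or r) is true.
  At w4: Dia (Dia Dia (p or Box q) or r) is true, so not Dia (Dia Dia (p or Box q) or r) is false.
    At w4: Dia (Dia Dia (p or Box q) or r) requires Dia Dia (p or Box q) or r at some successor in {w3}.
      Dia Dia (p or Box q) or r holds at w3, so Dia (Dia Dia (p or Box q) or r) is true at w4.

Yes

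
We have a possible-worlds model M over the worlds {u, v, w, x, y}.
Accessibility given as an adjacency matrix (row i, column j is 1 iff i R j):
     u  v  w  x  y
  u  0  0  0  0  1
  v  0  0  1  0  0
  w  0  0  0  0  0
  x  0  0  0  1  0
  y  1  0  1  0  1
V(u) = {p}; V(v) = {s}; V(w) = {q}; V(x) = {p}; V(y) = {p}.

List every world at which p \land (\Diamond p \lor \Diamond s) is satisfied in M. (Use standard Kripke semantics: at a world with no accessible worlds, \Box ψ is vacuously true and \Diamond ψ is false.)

Let φ = p \land (\Diamond p \lor \Diamond s). Evaluate φ at each world:
  u (successors {y}): φ is true.
  v (successors {w}): φ is false.
  w (successors ∅): φ is false.
  x (successors {x}): φ is true.
  y (successors {u, w, y}): φ is true.
For instance, at v:
  At v: p is false, \Diamond p \lor \Diamond s is false, so p \land (\Diamond p \lor \Diamond s) is false.
    At v: \Diamond p is false, \Diamond s is false, so \Diamond p \lor \Diamond s is false.
      At v: \Diamond p requires p at some successor in {w}.
        At w: p is false.
      So \Diamond p is false at v.
      At v: \Diamond s requires s at some successor in {w}.
        At w: s is false.
      So \Diamond s is false at v.
Satisfying worlds: {u, x, y}

u, x, y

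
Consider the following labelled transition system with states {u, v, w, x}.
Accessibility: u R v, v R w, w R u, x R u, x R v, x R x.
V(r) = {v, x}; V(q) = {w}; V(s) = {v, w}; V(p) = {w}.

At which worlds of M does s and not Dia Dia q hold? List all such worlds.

Let φ = s and not Dia Dia q. Evaluate φ at each world:
  u (successors {v}): φ is false.
  v (successors {w}): φ is true.
  w (successors {u}): φ is true.
  x (successors {u, v, x}): φ is false.
For instance, at w:
  At w: s is true, not Dia Dia q is true, so s and not Dia Dia q is true.
    At w: Dia Dia q is false, so not Dia Dia q is true.
      At w: Dia Dia q requires Dia q at some successor in {u}.
        At u: Dia q is false.
      So Dia Dia q is false at w.
Satisfying worlds: {v, w}

v, w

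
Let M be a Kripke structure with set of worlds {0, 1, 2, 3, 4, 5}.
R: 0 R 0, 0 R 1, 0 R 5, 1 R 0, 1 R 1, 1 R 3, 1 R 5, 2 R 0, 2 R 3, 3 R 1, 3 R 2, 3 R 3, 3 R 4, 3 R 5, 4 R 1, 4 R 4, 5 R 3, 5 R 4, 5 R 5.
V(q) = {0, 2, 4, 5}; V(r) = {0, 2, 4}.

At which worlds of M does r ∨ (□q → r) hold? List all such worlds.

Let φ = r ∨ (□q → r). Evaluate φ at each world:
  0 (successors {0, 1, 5}): φ is true.
  1 (successors {0, 1, 3, 5}): φ is true.
  2 (successors {0, 3}): φ is true.
  3 (successors {1, 2, 3, 4, 5}): φ is true.
  4 (successors {1, 4}): φ is true.
  5 (successors {3, 4, 5}): φ is true.
For instance, at 4:
  At 4: r is true, □q → r is true, so r ∨ (□q → r) is true.
    At 4: □q is false, r is true, so □q → r is true.
      At 4: □q requires q at every successor {1, 4}.
        q fails at 1, so □q is false at 4.
Satisfying worlds: {0, 1, 2, 3, 4, 5}

0, 1, 2, 3, 4, 5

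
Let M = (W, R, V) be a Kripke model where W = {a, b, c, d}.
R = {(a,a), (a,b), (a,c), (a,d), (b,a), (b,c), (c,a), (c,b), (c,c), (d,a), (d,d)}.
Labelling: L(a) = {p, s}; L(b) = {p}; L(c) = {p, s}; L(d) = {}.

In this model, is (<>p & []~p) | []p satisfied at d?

No

At d: <>p & []~p is false, []p is false, so (<>p & []~p) | []p is false.
  At d: <>p is true, []~p is false, so <>p & []~p is false.
    At d: <>p requires p at some successor in {a, d}.
      p holds at a, so <>p is true at d.
    At d: []~p requires ~p at every successor {a, d}.
      ~p fails at a, so []~p is false at d.
  At d: []p requires p at every successor {a, d}.
    p fails at d, so []p is false at d.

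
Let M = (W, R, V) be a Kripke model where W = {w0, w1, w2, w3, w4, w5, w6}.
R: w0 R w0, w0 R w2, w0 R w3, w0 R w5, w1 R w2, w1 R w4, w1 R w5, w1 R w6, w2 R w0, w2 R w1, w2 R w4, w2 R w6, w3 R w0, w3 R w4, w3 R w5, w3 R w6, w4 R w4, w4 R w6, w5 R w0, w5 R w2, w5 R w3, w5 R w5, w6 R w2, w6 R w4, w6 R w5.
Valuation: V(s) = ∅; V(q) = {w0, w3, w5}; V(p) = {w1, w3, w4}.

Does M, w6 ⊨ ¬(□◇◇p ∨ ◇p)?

No

At w6: □◇◇p ∨ ◇p is true, so ¬(□◇◇p ∨ ◇p) is false.
  At w6: □◇◇p is true, ◇p is true, so □◇◇p ∨ ◇p is true.
    At w6: □◇◇p requires ◇◇p at every successor {w2, w4, w5}.
      At w2: ◇◇p is true.
      At w4: ◇◇p is true.
      At w5: ◇◇p is true.
    So □◇◇p is true at w6.
    At w6: ◇p requires p at some successor in {w2, w4, w5}.
      p holds at w4, so ◇p is true at w6.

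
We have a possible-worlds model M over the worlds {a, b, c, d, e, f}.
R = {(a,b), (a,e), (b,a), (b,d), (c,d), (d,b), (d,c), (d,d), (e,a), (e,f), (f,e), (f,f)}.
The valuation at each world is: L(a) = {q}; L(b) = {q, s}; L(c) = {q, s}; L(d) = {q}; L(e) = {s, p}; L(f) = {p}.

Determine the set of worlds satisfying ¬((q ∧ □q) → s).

d

Let φ = ¬((q ∧ □q) → s). Evaluate φ at each world:
  a (successors {b, e}): φ is false.
  b (successors {a, d}): φ is false.
  c (successors {d}): φ is false.
  d (successors {b, c, d}): φ is true.
  e (successors {a, f}): φ is false.
  f (successors {e, f}): φ is false.
For instance, at e:
  At e: (q ∧ □q) → s is true, so ¬((q ∧ □q) → s) is false.
    At e: q ∧ □q is false, s is true, so (q ∧ □q) → s is true.
      At e: q is false, □q is false, so q ∧ □q is false.
Satisfying worlds: {d}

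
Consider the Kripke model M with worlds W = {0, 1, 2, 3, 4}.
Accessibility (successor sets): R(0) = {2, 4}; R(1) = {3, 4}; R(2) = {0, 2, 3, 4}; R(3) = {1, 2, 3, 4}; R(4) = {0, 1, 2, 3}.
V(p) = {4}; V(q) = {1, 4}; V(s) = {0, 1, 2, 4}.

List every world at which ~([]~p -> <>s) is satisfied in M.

none

Let φ = ~([]~p -> <>s). Evaluate φ at each world:
  0 (successors {2, 4}): φ is false.
  1 (successors {3, 4}): φ is false.
  2 (successors {0, 2, 3, 4}): φ is false.
  3 (successors {1, 2, 3, 4}): φ is false.
  4 (successors {0, 1, 2, 3}): φ is false.
For instance, at 3:
  At 3: []~p -> <>s is true, so ~([]~p -> <>s) is false.
    At 3: []~p is false, <>s is true, so []~p -> <>s is true.
      At 3: []~p requires ~p at every successor {1, 2, 3, 4}.
        ~p fails at 4, so []~p is false at 3.
      At 3: <>s requires s at some successor in {1, 2, 3, 4}.
        s holds at 1, so <>s is true at 3.
Satisfying worlds: none.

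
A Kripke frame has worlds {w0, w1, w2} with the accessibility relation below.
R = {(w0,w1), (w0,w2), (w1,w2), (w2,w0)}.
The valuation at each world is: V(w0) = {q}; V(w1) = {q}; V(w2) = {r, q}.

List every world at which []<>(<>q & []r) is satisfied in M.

w2

Let φ = []<>(<>q & []r). Evaluate φ at each world:
  w0 (successors {w1, w2}): φ is false.
  w1 (successors {w2}): φ is false.
  w2 (successors {w0}): φ is true.
For instance, at w0:
  At w0: []<>(<>q & []r) requires <>(<>q & []r) at every successor {w1, w2}.
    <>(<>q & []r) fails at w1, so []<>(<>q & []r) is false at w0.
      At w1: <>(<>q & []r) requires <>q & []r at some successor in {w2}.
        At w2: <>q & []r is false.
      So <>(<>q & []r) is false at w1.
Satisfying worlds: {w2}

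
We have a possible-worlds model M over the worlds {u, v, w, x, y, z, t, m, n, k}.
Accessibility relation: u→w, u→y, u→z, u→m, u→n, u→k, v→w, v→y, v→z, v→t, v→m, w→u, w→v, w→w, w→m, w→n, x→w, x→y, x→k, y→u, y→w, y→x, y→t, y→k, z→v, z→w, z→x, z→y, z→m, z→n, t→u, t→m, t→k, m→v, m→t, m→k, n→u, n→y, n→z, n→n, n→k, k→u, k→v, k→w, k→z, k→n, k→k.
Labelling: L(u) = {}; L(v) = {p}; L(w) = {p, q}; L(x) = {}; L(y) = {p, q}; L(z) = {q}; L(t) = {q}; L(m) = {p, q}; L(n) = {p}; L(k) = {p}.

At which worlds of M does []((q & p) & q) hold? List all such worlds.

none

Let φ = []((q & p) & q). Evaluate φ at each world:
  u (successors {w, y, z, m, n, k}): φ is false.
  v (successors {w, y, z, t, m}): φ is false.
  w (successors {u, v, w, m, n}): φ is false.
  x (successors {w, y, k}): φ is false.
  y (successors {u, w, x, t, k}): φ is false.
  z (successors {v, w, x, y, m, n}): φ is false.
  t (successors {u, m, k}): φ is false.
  m (successors {v, t, k}): φ is false.
  n (successors {u, y, z, n, k}): φ is false.
  k (successors {u, v, w, z, n, k}): φ is false.
For instance, at w:
  At w: []((q & p) & q) requires (q & p) & q at every successor {u, v, w, m, n}.
    (q & p) & q fails at u, so []((q & p) & q) is false at w.
Satisfying worlds: none.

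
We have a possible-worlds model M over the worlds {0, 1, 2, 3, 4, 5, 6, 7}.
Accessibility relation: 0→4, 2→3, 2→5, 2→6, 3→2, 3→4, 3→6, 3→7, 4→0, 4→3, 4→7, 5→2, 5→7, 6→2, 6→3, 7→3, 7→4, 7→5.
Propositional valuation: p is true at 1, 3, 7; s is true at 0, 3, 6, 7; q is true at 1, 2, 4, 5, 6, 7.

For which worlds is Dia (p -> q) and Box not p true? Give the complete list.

Let φ = Dia (p -> q) and Box not p. Evaluate φ at each world:
  0 (successors {4}): φ is true.
  1 (successors ∅): φ is false.
  2 (successors {3, 5, 6}): φ is false.
  3 (successors {2, 4, 6, 7}): φ is false.
  4 (successors {0, 3, 7}): φ is false.
  5 (successors {2, 7}): φ is false.
  6 (successors {2, 3}): φ is false.
  7 (successors {3, 4, 5}): φ is false.
For instance, at 4:
  At 4: Dia (p -> q) is true, Box not p is false, so Dia (p -> q) and Box not p is false.
    At 4: Dia (p -> q) requires p -> q at some successor in {0, 3, 7}.
      p -> q holds at 0, so Dia (p -> q) is true at 4.
    At 4: Box not p requires not p at every successor {0, 3, 7}.
      not p fails at 3, so Box not p is false at 4.
Satisfying worlds: {0}

0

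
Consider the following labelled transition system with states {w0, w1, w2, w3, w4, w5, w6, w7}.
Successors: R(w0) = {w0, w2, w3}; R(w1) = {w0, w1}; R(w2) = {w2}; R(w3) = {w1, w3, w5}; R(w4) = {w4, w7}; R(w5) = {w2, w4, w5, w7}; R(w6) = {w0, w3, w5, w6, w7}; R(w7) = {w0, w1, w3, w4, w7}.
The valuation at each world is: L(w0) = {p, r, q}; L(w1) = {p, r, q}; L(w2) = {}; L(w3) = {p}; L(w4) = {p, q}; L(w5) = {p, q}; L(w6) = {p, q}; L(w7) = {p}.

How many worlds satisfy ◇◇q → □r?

Let φ = ◇◇q → □r. Evaluate φ at each world:
  w0 (successors {w0, w2, w3}): φ is false.
  w1 (successors {w0, w1}): φ is true.
  w2 (successors {w2}): φ is true.
  w3 (successors {w1, w3, w5}): φ is false.
  w4 (successors {w4, w7}): φ is false.
  w5 (successors {w2, w4, w5, w7}): φ is false.
  w6 (successors {w0, w3, w5, w6, w7}): φ is false.
  w7 (successors {w0, w1, w3, w4, w7}): φ is false.
For instance, at w3:
  At w3: ◇◇q is true, □r is false, so ◇◇q → □r is false.
    At w3: ◇◇q requires ◇q at some successor in {w1, w3, w5}.
      ◇q holds at w1, so ◇◇q is true at w3.
    At w3: □r requires r at every successor {w1, w3, w5}.
      r fails at w3, so □r is false at w3.
Satisfying worlds: {w1, w2}

2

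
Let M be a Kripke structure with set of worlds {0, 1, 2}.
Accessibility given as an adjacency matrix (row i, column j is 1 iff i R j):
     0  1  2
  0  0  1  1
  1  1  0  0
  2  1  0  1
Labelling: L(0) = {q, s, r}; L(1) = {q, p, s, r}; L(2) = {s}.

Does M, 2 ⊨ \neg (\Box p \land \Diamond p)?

Yes

At 2: \Box p \land \Diamond p is false, so \neg (\Box p \land \Diamond p) is true.
  At 2: \Box p is false, \Diamond p is false, so \Box p \land \Diamond p is false.
    At 2: \Box p requires p at every successor {0, 2}.
      p fails at 0, so \Box p is false at 2.
    At 2: \Diamond p requires p at some successor in {0, 2}.
      At 0: p is false.
      At 2: p is false.
    So \Diamond p is false at 2.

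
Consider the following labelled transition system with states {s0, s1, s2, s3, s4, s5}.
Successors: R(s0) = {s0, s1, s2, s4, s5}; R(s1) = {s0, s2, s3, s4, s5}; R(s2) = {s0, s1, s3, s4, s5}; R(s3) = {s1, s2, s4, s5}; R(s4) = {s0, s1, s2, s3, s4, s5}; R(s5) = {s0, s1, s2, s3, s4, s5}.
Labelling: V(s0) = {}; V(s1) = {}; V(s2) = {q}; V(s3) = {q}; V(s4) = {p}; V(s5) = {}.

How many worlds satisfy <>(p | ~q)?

Let φ = <>(p | ~q). Evaluate φ at each world:
  s0 (successors {s0, s1, s2, s4, s5}): φ is true.
  s1 (successors {s0, s2, s3, s4, s5}): φ is true.
  s2 (successors {s0, s1, s3, s4, s5}): φ is true.
  s3 (successors {s1, s2, s4, s5}): φ is true.
  s4 (successors {s0, s1, s2, s3, s4, s5}): φ is true.
  s5 (successors {s0, s1, s2, s3, s4, s5}): φ is true.
For instance, at s2:
  At s2: <>(p | ~q) requires p | ~q at some successor in {s0, s1, s3, s4, s5}.
    p | ~q holds at s0, so <>(p | ~q) is true at s2.
Satisfying worlds: {s0, s1, s2, s3, s4, s5}

6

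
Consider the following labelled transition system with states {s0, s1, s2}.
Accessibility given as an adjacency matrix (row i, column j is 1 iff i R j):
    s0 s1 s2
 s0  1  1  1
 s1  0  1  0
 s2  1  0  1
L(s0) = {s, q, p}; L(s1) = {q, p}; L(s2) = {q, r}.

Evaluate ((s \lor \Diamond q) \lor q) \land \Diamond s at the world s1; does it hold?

Recall that \Diamond ψ holds at a world iff ψ holds at some accessible world.
At s1: (s \lor \Diamond q) \lor q is true, \Diamond s is false, so ((s \lor \Diamond q) \lor q) \land \Diamond s is false.
  At s1: s \lor \Diamond q is true, q is true, so (s \lor \Diamond q) \lor q is true.
    At s1: s is false, \Diamond q is true, so s \lor \Diamond q is true.
      At s1: \Diamond q requires q at some successor in {s1}.
        q holds at s1, so \Diamond q is true at s1.
  At s1: \Diamond s requires s at some successor in {s1}.
    At s1: s is false.
  So \Diamond s is false at s1.

No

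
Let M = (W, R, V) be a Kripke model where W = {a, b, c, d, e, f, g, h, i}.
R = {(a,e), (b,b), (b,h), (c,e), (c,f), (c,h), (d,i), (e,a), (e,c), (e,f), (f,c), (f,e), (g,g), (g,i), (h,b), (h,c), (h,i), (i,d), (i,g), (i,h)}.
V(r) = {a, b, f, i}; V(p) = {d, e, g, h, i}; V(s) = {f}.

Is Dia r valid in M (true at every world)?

Let φ = Dia r. Evaluate φ at each world:
  a (successors {e}): φ is false.
  b (successors {b, h}): φ is true.
  c (successors {e, f, h}): φ is true.
  d (successors {i}): φ is true.
  e (successors {a, c, f}): φ is true.
  f (successors {c, e}): φ is false.
  g (successors {g, i}): φ is true.
  h (successors {b, c, i}): φ is true.
  i (successors {d, g, h}): φ is false.
Detail at a (counterexample):
  At a: Dia r requires r at some successor in {e}.
    At e: r is false.
  So Dia r is false at a.

No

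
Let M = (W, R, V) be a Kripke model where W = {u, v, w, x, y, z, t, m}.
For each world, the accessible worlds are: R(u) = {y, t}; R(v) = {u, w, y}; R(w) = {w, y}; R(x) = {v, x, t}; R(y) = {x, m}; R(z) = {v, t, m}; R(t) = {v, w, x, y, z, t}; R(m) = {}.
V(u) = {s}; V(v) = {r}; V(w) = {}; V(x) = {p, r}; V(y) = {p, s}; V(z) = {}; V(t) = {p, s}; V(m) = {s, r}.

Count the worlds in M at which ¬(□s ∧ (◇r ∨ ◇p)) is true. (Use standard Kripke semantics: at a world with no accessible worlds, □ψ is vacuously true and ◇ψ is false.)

Let φ = ¬(□s ∧ (◇r ∨ ◇p)). Evaluate φ at each world:
  u (successors {y, t}): φ is false.
  v (successors {u, w, y}): φ is true.
  w (successors {w, y}): φ is true.
  x (successors {v, x, t}): φ is true.
  y (successors {x, m}): φ is true.
  z (successors {v, t, m}): φ is true.
  t (successors {v, w, x, y, z, t}): φ is true.
  m (successors ∅): φ is true.
For instance, at t:
  At t: □s ∧ (◇r ∨ ◇p) is false, so ¬(□s ∧ (◇r ∨ ◇p)) is true.
    At t: □s is false, ◇r ∨ ◇p is true, so □s ∧ (◇r ∨ ◇p) is false.
      At t: □s requires s at every successor {v, w, x, y, z, t}.
        s fails at v, so □s is false at t.
      At t: ◇r is true, ◇p is true, so ◇r ∨ ◇p is true.
Satisfying worlds: {v, w, x, y, z, t, m}

7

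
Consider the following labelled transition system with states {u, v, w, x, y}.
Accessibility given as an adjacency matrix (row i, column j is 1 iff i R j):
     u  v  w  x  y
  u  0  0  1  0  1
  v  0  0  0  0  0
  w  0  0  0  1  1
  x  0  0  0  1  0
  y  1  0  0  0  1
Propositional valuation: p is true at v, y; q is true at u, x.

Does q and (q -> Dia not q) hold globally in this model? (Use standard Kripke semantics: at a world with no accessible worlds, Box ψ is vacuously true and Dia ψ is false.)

No

Let φ = q and (q -> Dia not q). Evaluate φ at each world:
  u (successors {w, y}): φ is true.
  v (successors ∅): φ is false.
  w (successors {x, y}): φ is false.
  x (successors {x}): φ is false.
  y (successors {u, y}): φ is false.
Detail at v (counterexample):
  At v: q is false, q -> Dia not q is true, so q and (q -> Dia not q) is false.
    At v: q is false, Dia not q is false, so q -> Dia not q is true.
      At v: no accessible worlds, so Dia not q is false.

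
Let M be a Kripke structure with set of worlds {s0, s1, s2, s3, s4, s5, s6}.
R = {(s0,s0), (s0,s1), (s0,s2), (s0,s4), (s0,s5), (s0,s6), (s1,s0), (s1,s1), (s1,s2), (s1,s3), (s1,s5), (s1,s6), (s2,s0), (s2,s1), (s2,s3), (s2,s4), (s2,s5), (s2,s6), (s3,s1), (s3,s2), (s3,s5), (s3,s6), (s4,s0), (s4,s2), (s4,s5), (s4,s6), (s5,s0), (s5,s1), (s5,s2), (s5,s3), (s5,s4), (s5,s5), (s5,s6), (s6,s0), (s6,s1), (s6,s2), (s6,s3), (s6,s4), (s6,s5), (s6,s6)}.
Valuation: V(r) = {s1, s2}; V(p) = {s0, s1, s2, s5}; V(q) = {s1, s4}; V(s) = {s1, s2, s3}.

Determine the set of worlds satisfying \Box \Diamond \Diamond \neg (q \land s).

Let φ = \Box \Diamond \Diamond \neg (q \land s). Evaluate φ at each world:
  s0 (successors {s0, s1, s2, s4, s5, s6}): φ is true.
  s1 (successors {s0, s1, s2, s3, s5, s6}): φ is true.
  s2 (successors {s0, s1, s3, s4, s5, s6}): φ is true.
  s3 (successors {s1, s2, s5, s6}): φ is true.
  s4 (successors {s0, s2, s5, s6}): φ is true.
  s5 (successors {s0, s1, s2, s3, s4, s5, s6}): φ is true.
  s6 (successors {s0, s1, s2, s3, s4, s5, s6}): φ is true.
For instance, at s4:
  At s4: \Box \Diamond \Diamond \neg (q \land s) requires \Diamond \Diamond \neg (q \land s) at every successor {s0, s2, s5, s6}.
    At s0: \Diamond \Diamond \neg (q \land s) is true.
    At s2: \Diamond \Diamond \neg (q \land s) is true.
    At s5: \Diamond \Diamond \neg (q \land s) is true.
    At s6: \Diamond \Diamond \neg (q \land s) is true.
  So \Box \Diamond \Diamond \neg (q \land s) is true at s4.
Satisfying worlds: {s0, s1, s2, s3, s4, s5, s6}

s0, s1, s2, s3, s4, s5, s6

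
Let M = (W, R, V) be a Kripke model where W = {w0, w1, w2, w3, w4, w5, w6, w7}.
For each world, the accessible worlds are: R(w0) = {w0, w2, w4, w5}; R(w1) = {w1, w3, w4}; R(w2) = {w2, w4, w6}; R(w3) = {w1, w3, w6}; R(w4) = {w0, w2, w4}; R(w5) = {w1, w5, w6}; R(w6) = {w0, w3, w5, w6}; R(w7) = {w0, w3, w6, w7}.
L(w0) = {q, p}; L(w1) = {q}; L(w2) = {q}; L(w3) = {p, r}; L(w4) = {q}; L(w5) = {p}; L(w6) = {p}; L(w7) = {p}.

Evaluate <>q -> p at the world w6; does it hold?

Yes

At w6: <>q is true, p is true, so <>q -> p is true.
  At w6: <>q requires q at some successor in {w0, w3, w5, w6}.
    q holds at w0, so <>q is true at w6.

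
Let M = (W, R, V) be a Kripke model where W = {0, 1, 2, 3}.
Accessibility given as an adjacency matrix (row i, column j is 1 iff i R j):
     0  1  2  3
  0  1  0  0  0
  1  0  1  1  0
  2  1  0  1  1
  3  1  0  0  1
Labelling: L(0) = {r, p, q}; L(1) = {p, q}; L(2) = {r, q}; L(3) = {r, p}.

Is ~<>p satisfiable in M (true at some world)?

Let φ = ~<>p. Evaluate φ at each world:
  0 (successors {0}): φ is false.
  1 (successors {1, 2}): φ is false.
  2 (successors {0, 2, 3}): φ is false.
  3 (successors {0, 3}): φ is false.
For instance, at 0:
  At 0: <>p is true, so ~<>p is false.
    At 0: <>p requires p at some successor in {0}.
      p holds at 0, so <>p is true at 0.

No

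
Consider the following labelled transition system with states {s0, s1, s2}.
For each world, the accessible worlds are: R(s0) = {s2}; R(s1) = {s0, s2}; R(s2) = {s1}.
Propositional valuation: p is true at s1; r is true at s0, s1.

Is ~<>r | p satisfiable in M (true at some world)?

Yes

Recall that <>ψ holds at a world iff ψ holds at some accessible world.
Let φ = ~<>r | p. Evaluate φ at each world:
  s0 (successors {s2}): φ is true.
  s1 (successors {s0, s2}): φ is true.
  s2 (successors {s1}): φ is false.
Detail at s0 (witness):
  At s0: ~<>r is true, p is false, so ~<>r | p is true.
    At s0: <>r is false, so ~<>r is true.
      At s0: <>r requires r at some successor in {s2}.
        At s2: r is false.
      So <>r is false at s0.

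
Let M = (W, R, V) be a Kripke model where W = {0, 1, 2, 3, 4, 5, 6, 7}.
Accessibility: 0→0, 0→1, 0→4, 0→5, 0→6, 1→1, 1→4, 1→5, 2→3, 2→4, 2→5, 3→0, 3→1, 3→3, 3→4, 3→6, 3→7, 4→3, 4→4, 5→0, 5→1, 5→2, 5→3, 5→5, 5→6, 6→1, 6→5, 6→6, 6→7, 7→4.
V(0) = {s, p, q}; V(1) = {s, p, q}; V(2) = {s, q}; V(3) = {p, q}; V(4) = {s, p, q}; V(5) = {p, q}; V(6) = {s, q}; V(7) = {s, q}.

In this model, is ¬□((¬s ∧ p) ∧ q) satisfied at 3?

Yes

At 3: □((¬s ∧ p) ∧ q) is false, so ¬□((¬s ∧ p) ∧ q) is true.
  At 3: □((¬s ∧ p) ∧ q) requires (¬s ∧ p) ∧ q at every successor {0, 1, 3, 4, 6, 7}.
    (¬s ∧ p) ∧ q fails at 0, so □((¬s ∧ p) ∧ q) is false at 3.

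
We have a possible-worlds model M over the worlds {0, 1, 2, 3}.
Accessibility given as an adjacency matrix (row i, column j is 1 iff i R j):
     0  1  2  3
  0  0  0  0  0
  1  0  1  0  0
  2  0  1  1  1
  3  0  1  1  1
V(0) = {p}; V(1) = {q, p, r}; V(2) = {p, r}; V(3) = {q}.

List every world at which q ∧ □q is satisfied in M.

1

Recall that □ψ holds at a world iff ψ holds at every accessible world, and ◇ψ holds iff ψ holds at some accessible world.
Let φ = q ∧ □q. Evaluate φ at each world:
  0 (successors ∅): φ is false.
  1 (successors {1}): φ is true.
  2 (successors {1, 2, 3}): φ is false.
  3 (successors {1, 2, 3}): φ is false.
For instance, at 1:
  At 1: q is true, □q is true, so q ∧ □q is true.
    At 1: □q requires q at every successor {1}.
      At 1: q is true.
    So □q is true at 1.
Satisfying worlds: {1}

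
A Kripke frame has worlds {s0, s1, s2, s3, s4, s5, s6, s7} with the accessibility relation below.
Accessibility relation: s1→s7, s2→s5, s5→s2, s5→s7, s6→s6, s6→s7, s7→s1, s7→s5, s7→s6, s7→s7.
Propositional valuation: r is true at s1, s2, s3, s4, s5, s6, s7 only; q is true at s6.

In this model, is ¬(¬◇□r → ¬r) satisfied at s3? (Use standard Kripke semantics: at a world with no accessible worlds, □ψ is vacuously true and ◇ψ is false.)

At s3: ¬◇□r → ¬r is false, so ¬(¬◇□r → ¬r) is true.
  At s3: ¬◇□r is true, ¬r is false, so ¬◇□r → ¬r is false.
    At s3: ◇□r is false, so ¬◇□r is true.
      At s3: no accessible worlds, so ◇□r is false.

Yes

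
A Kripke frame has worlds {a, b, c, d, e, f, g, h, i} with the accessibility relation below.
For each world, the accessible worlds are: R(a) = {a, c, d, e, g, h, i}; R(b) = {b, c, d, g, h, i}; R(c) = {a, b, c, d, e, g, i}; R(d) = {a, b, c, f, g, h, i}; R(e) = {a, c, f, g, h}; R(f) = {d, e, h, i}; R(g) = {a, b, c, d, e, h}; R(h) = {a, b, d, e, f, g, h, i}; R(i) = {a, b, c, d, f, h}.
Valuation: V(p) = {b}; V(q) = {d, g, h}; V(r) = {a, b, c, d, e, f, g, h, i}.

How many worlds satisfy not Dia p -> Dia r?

9

Let φ = not Dia p -> Dia r. Evaluate φ at each world:
  a (successors {a, c, d, e, g, h, i}): φ is true.
  b (successors {b, c, d, g, h, i}): φ is true.
  c (successors {a, b, c, d, e, g, i}): φ is true.
  d (successors {a, b, c, f, g, h, i}): φ is true.
  e (successors {a, c, f, g, h}): φ is true.
  f (successors {d, e, h, i}): φ is true.
  g (successors {a, b, c, d, e, h}): φ is true.
  h (successors {a, b, d, e, f, g, h, i}): φ is true.
  i (successors {a, b, c, d, f, h}): φ is true.
For instance, at h:
  At h: not Dia p is false, Dia r is true, so not Dia p -> Dia r is true.
    At h: Dia p is true, so not Dia p is false.
      At h: Dia p requires p at some successor in {a, b, d, e, f, g, h, i}.
        p holds at b, so Dia p is true at h.
    At h: Dia r requires r at some successor in {a, b, d, e, f, g, h, i}.
      r holds at a, so Dia r is true at h.
Satisfying worlds: {a, b, c, d, e, f, g, h, i}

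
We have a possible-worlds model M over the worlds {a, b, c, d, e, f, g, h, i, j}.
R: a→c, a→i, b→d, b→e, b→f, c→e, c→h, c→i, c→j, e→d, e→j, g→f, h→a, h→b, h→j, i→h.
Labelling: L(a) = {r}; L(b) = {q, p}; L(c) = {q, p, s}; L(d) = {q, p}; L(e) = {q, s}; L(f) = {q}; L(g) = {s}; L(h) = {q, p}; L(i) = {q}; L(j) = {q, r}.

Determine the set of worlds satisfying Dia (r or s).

a, b, c, e, h

Let φ = Dia (r or s). Evaluate φ at each world:
  a (successors {c, i}): φ is true.
  b (successors {d, e, f}): φ is true.
  c (successors {e, h, i, j}): φ is true.
  d (successors ∅): φ is false.
  e (successors {d, j}): φ is true.
  f (successors ∅): φ is false.
  g (successors {f}): φ is false.
  h (successors {a, b, j}): φ is true.
  i (successors {h}): φ is false.
  j (successors ∅): φ is false.
For instance, at e:
  At e: Dia (r or s) requires r or s at some successor in {d, j}.
    r or s holds at j, so Dia (r or s) is true at e.
Satisfying worlds: {a, b, c, e, h}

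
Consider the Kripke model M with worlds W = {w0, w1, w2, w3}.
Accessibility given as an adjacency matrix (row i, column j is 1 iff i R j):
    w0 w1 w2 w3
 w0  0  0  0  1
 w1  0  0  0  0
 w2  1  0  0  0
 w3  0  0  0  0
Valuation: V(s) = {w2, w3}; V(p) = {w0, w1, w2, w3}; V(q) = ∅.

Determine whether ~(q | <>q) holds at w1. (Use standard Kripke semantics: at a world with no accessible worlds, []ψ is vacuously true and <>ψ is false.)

At w1: q | <>q is false, so ~(q | <>q) is true.
  At w1: q is false, <>q is false, so q | <>q is false.
    At w1: no accessible worlds, so <>q is false.

Yes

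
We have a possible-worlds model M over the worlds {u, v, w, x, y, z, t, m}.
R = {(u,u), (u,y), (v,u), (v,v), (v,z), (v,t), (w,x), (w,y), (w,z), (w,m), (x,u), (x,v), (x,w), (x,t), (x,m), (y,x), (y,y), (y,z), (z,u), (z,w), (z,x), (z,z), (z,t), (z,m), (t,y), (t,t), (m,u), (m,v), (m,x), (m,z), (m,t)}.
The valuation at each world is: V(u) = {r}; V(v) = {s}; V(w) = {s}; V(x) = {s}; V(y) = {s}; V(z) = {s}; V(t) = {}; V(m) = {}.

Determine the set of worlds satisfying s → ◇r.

Recall that ◇ψ holds at a world iff ψ holds at some accessible world.
Let φ = s → ◇r. Evaluate φ at each world:
  u (successors {u, y}): φ is true.
  v (successors {u, v, z, t}): φ is true.
  w (successors {x, y, z, m}): φ is false.
  x (successors {u, v, w, t, m}): φ is true.
  y (successors {x, y, z}): φ is false.
  z (successors {u, w, x, z, t, m}): φ is true.
  t (successors {y, t}): φ is true.
  m (successors {u, v, x, z, t}): φ is true.
For instance, at v:
  At v: s is true, ◇r is true, so s → ◇r is true.
    At v: ◇r requires r at some successor in {u, v, z, t}.
      r holds at u, so ◇r is true at v.
Satisfying worlds: {u, v, x, z, t, m}

u, v, x, z, t, m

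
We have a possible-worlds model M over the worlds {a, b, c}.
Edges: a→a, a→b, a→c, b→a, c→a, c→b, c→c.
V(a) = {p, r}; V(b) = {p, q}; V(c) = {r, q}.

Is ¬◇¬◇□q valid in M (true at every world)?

No

Let φ = ¬◇¬◇□q. Evaluate φ at each world:
  a (successors {a, b, c}): φ is false.
  b (successors {a}): φ is false.
  c (successors {a, b, c}): φ is false.
Detail at a (counterexample):
  At a: ◇¬◇□q is true, so ¬◇¬◇□q is false.
    At a: ◇¬◇□q requires ¬◇□q at some successor in {a, b, c}.
      ¬◇□q holds at a, so ◇¬◇□q is true at a.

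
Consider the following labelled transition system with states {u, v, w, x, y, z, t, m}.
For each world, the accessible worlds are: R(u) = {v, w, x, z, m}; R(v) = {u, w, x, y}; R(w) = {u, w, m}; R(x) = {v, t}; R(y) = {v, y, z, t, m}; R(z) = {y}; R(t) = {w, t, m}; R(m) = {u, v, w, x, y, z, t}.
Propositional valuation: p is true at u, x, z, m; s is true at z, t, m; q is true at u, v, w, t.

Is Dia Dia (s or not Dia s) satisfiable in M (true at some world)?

Yes

Recall that Dia ψ holds at a world iff ψ holds at some accessible world.
Let φ = Dia Dia (s or not Dia s). Evaluate φ at each world:
  u (successors {v, w, x, z, m}): φ is true.
  v (successors {u, w, x, y}): φ is true.
  w (successors {u, w, m}): φ is true.
  x (successors {v, t}): φ is true.
  y (successors {v, y, z, t, m}): φ is true.
  z (successors {y}): φ is true.
  t (successors {w, t, m}): φ is true.
  m (successors {u, v, w, x, y, z, t}): φ is true.
Detail at u (witness):
  At u: Dia Dia (s or not Dia s) requires Dia (s or not Dia s) at some successor in {v, w, x, z, m}.
    Dia (s or not Dia s) holds at w, so Dia Dia (s or not Dia s) is true at u.
      At w: Dia (s or not Dia s) requires s or not Dia s at some successor in {u, w, m}.
        s or not Dia s holds at m, so Dia (s or not Dia s) is true at w.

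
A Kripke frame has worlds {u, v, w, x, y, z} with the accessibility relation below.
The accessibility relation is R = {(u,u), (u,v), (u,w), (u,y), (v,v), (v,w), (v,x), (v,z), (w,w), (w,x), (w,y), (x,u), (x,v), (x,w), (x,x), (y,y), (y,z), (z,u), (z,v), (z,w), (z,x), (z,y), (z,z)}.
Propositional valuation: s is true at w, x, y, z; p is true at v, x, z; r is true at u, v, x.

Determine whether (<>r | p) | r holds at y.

At y: <>r | p is false, r is false, so (<>r | p) | r is false.
  At y: <>r is false, p is false, so <>r | p is false.
    At y: <>r requires r at some successor in {y, z}.
      At y: r is false.
      At z: r is false.
    So <>r is false at y.

No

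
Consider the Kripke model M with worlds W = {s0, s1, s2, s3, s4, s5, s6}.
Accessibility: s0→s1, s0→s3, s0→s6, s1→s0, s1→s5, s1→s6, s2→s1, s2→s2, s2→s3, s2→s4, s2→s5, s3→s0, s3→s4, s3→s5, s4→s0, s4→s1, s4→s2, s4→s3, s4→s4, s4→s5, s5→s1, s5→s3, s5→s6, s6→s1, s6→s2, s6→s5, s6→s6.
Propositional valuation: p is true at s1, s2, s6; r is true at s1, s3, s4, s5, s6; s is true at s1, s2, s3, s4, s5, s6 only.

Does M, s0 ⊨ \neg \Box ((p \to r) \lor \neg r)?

No

At s0: \Box ((p \to r) \lor \neg r) is true, so \neg \Box ((p \to r) \lor \neg r) is false.
  At s0: \Box ((p \to r) \lor \neg r) requires (p \to r) \lor \neg r at every successor {s1, s3, s6}.
    At s1: (p \to r) \lor \neg r is true.
    At s3: (p \to r) \lor \neg r is true.
    At s6: (p \to r) \lor \neg r is true.
  So \Box ((p \to r) \lor \neg r) is true at s0.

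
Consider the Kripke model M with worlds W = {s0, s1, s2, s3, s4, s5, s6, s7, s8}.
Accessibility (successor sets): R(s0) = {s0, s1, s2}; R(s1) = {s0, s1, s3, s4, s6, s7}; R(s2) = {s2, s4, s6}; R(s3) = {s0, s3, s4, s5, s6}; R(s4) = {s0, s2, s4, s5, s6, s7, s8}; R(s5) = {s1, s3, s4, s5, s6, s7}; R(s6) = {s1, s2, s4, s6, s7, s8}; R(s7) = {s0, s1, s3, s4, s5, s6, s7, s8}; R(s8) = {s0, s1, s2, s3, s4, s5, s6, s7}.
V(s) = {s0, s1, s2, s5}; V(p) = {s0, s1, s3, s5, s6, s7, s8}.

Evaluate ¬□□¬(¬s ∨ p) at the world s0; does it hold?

Yes

At s0: □□¬(¬s ∨ p) is false, so ¬□□¬(¬s ∨ p) is true.
  At s0: □□¬(¬s ∨ p) requires □¬(¬s ∨ p) at every successor {s0, s1, s2}.
    □¬(¬s ∨ p) fails at s0, so □□¬(¬s ∨ p) is false at s0.
      At s0: □¬(¬s ∨ p) requires ¬(¬s ∨ p) at every successor {s0, s1, s2}.
        ¬(¬s ∨ p) fails at s0, so □¬(¬s ∨ p) is false at s0.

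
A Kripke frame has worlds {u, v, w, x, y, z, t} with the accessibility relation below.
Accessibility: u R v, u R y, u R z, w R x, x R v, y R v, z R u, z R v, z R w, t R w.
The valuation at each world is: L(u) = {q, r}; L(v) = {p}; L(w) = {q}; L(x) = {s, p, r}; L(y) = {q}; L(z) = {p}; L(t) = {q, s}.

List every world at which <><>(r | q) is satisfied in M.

u, z, t

Recall that <>ψ holds at a world iff ψ holds at some accessible world.
Let φ = <><>(r | q). Evaluate φ at each world:
  u (successors {v, y, z}): φ is true.
  v (successors ∅): φ is false.
  w (successors {x}): φ is false.
  x (successors {v}): φ is false.
  y (successors {v}): φ is false.
  z (successors {u, v, w}): φ is true.
  t (successors {w}): φ is true.
For instance, at x:
  At x: <><>(r | q) requires <>(r | q) at some successor in {v}.
    At v: <>(r | q) is false.
  So <><>(r | q) is false at x.
Satisfying worlds: {u, z, t}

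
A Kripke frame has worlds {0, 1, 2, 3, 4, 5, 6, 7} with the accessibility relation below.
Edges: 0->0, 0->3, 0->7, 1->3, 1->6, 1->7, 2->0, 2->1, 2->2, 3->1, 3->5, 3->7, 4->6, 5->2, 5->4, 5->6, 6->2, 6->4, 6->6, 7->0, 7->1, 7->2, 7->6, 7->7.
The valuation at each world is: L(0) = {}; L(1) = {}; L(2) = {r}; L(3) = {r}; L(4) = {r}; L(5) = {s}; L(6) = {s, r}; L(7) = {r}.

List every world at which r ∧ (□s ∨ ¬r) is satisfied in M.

Let φ = r ∧ (□s ∨ ¬r). Evaluate φ at each world:
  0 (successors {0, 3, 7}): φ is false.
  1 (successors {3, 6, 7}): φ is false.
  2 (successors {0, 1, 2}): φ is false.
  3 (successors {1, 5, 7}): φ is false.
  4 (successors {6}): φ is true.
  5 (successors {2, 4, 6}): φ is false.
  6 (successors {2, 4, 6}): φ is false.
  7 (successors {0, 1, 2, 6, 7}): φ is false.
For instance, at 3:
  At 3: r is true, □s ∨ ¬r is false, so r ∧ (□s ∨ ¬r) is false.
    At 3: □s is false, ¬r is false, so □s ∨ ¬r is false.
      At 3: □s requires s at every successor {1, 5, 7}.
        s fails at 1, so □s is false at 3.
Satisfying worlds: {4}

4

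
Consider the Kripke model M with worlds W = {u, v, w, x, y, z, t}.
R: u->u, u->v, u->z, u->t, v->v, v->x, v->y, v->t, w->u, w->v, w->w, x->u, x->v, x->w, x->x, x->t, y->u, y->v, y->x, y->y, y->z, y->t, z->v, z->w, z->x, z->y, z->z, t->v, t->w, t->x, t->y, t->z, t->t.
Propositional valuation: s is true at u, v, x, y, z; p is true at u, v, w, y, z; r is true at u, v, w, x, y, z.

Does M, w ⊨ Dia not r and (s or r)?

At w: Dia not r is false, s or r is true, so Dia not r and (s or r) is false.
  At w: Dia not r requires not r at some successor in {u, v, w}.
    At u: not r is false.
    At v: not r is false.
    At w: not r is false.
  So Dia not r is false at w.

No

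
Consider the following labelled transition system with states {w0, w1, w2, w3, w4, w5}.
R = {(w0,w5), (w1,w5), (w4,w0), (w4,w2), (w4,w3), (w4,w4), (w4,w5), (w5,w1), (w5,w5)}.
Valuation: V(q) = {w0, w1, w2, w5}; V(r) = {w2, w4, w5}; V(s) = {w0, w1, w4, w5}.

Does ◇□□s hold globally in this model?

No

Let φ = ◇□□s. Evaluate φ at each world:
  w0 (successors {w5}): φ is true.
  w1 (successors {w5}): φ is true.
  w2 (successors ∅): φ is false.
  w3 (successors ∅): φ is false.
  w4 (successors {w0, w2, w3, w4, w5}): φ is true.
  w5 (successors {w1, w5}): φ is true.
Detail at w2 (counterexample):
  At w2: no accessible worlds, so ◇□□s is false.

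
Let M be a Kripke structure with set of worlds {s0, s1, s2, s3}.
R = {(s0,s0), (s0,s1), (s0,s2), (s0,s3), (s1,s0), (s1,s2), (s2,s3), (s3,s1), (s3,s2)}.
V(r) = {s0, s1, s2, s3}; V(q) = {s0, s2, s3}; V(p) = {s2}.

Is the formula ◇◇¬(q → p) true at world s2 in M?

No

At s2: ◇◇¬(q → p) requires ◇¬(q → p) at some successor in {s3}.
  At s3: ◇¬(q → p) is false.
So ◇◇¬(q → p) is false at s2.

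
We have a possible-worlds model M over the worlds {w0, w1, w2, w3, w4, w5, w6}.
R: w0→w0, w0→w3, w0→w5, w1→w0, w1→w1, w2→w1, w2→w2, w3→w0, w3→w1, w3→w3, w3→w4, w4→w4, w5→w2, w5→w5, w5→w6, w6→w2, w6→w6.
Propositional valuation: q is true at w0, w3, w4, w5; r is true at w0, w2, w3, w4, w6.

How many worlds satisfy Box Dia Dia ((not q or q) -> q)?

5

Recall that Box ψ holds at a world iff ψ holds at every accessible world, and Dia ψ holds iff ψ holds at some accessible world.
Let φ = Box Dia Dia ((not q or q) -> q). Evaluate φ at each world:
  w0 (successors {w0, w3, w5}): φ is true.
  w1 (successors {w0, w1}): φ is true.
  w2 (successors {w1, w2}): φ is true.
  w3 (successors {w0, w1, w3, w4}): φ is true.
  w4 (successors {w4}): φ is true.
  w5 (successors {w2, w5, w6}): φ is false.
  w6 (successors {w2, w6}): φ is false.
For instance, at w2:
  At w2: Box Dia Dia ((not q or q) -> q) requires Dia Dia ((not q or q) -> q) at every successor {w1, w2}.
      At w1: Dia Dia ((not q or q) -> q) requires Dia ((not q or q) -> q) at some successor in {w0, w1}.
        Dia ((not q or q) -> q) holds at w0, so Dia Dia ((not q or q) -> q) is true at w1.
      At w2: Dia Dia ((not q or q) -> q) requires Dia ((not q or q) -> q) at some successor in {w1, w2}.
        Dia ((not q or q) -> q) holds at w1, so Dia Dia ((not q or q) -> q) is true at w2.
  So Box Dia Dia ((not q or q) -> q) is true at w2.
Satisfying worlds: {w0, w1, w2, w3, w4}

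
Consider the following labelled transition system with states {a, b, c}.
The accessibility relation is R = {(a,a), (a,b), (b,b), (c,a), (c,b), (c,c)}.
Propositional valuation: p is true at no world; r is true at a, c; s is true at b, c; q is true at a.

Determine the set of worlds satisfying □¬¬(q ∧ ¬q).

Recall that □ψ holds at a world iff ψ holds at every accessible world, and ◇ψ holds iff ψ holds at some accessible world.
Let φ = □¬¬(q ∧ ¬q). Evaluate φ at each world:
  a (successors {a, b}): φ is false.
  b (successors {b}): φ is false.
  c (successors {a, b, c}): φ is false.
For instance, at a:
  At a: □¬¬(q ∧ ¬q) requires ¬¬(q ∧ ¬q) at every successor {a, b}.
    ¬¬(q ∧ ¬q) fails at a, so □¬¬(q ∧ ¬q) is false at a.
Satisfying worlds: none.

none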